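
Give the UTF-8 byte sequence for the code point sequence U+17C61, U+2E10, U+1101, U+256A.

U+17C61: 4-byte form → F0 97 B1 A1.
U+2E10: 3-byte form → E2 B8 90.
U+1101: 3-byte form → E1 84 81.
U+256A: 3-byte form → E2 95 AA.
Concatenated (13 bytes): F0 97 B1 A1 E2 B8 90 E1 84 81 E2 95 AA.

F0 97 B1 A1 E2 B8 90 E1 84 81 E2 95 AA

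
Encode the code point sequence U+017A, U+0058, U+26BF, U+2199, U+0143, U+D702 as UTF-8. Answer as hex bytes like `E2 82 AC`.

C5 BA 58 E2 9A BF E2 86 99 C5 83 ED 9C 82

U+017A: 2-byte form → C5 BA.
U+0058: 1-byte form → 58.
U+26BF: 3-byte form → E2 9A BF.
U+2199: 3-byte form → E2 86 99.
U+0143: 2-byte form → C5 83.
U+D702: 3-byte form → ED 9C 82.
Concatenated (14 bytes): C5 BA 58 E2 9A BF E2 86 99 C5 83 ED 9C 82.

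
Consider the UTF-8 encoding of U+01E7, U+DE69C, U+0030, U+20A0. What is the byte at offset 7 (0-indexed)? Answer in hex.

U+01E7 → 2-byte form C7 A7 at offsets 0–1.
U+DE69C → 4-byte form F3 9E 9A 9C at offsets 2–5.
U+0030 → 1-byte form 30 at offsets 6–6.
U+20A0 → 3-byte form E2 82 A0 at offsets 7–9.
Offset 7 falls in char 4's range; it's byte 1 of E2 82 A0 = 0xE2.

0xE2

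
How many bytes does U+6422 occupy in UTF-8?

3

U+6422 = 0x6422. UTF-8 uses 1 byte below 0x80, 2 below 0x800, 3 below 0x10000, 4 up to 0x10FFFF. 0x6422 is in U+0800–U+FFFF → 3 bytes.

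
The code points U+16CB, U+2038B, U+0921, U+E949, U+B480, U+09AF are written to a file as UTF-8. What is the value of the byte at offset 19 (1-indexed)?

0xAF

1-indexed offset 19 is 0-indexed offset 18.
U+16CB → 3-byte form E1 9B 8B at offsets 0–2.
U+2038B → 4-byte form F0 A0 8E 8B at offsets 3–6.
U+0921 → 3-byte form E0 A4 A1 at offsets 7–9.
U+E949 → 3-byte form EE A5 89 at offsets 10–12.
U+B480 → 3-byte form EB 92 80 at offsets 13–15.
U+09AF → 3-byte form E0 A6 AF at offsets 16–18.
Offset 18 falls in char 6's range; it's byte 3 of E0 A6 AF = 0xAF.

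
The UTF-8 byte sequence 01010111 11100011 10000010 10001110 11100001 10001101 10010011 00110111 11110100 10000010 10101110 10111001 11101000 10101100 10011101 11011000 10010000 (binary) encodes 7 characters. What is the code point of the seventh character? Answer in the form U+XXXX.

Offset 0: leading byte 0x57 = 01010111 → 1-byte char #1 = 57.
Offset 1: leading byte 0xE3 = 11100011 → 3-byte char #2 = E3 82 8E.
Offset 4: leading byte 0xE1 = 11100001 → 3-byte char #3 = E1 8D 93.
Offset 7: leading byte 0x37 = 00110111 → 1-byte char #4 = 37.
Offset 8: leading byte 0xF4 = 11110100 → 4-byte char #5 = F4 82 AE B9.
Offset 12: leading byte 0xE8 = 11101000 → 3-byte char #6 = E8 AC 9D.
Offset 15: leading byte 0xD8 = 11011000 → 2-byte char #7 = D8 90.
Leading byte 0xD8 = 11011000 matches 110xxxxx → 2-byte sequence.
Byte 1: 0xD8 = 11011000, payload 11000 (5 bits).
Byte 2: 0x90 = 10010000 (10xxxxxx ✓), payload 010000.
Concatenate: 11000010000 = 0x610 (11 bits → U+0610).

U+0610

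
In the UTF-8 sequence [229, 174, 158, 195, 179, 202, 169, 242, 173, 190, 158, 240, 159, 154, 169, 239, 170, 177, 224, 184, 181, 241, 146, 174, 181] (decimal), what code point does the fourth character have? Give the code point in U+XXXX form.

U+ADF9E

Offset 0: leading byte 0xE5 = 11100101 → 3-byte char #1 = E5 AE 9E.
Offset 3: leading byte 0xC3 = 11000011 → 2-byte char #2 = C3 B3.
Offset 5: leading byte 0xCA = 11001010 → 2-byte char #3 = CA A9.
Offset 7: leading byte 0xF2 = 11110010 → 4-byte char #4 = F2 AD BE 9E.
Leading byte 0xF2 = 11110010 matches 11110xxx → 4-byte sequence.
Byte 1: 0xF2 = 11110010, payload 010 (3 bits).
Byte 2: 0xAD = 10101101 (10xxxxxx ✓), payload 101101.
Byte 3: 0xBE = 10111110 (10xxxxxx ✓), payload 111110.
Byte 4: 0x9E = 10011110 (10xxxxxx ✓), payload 011110.
Concatenate: 010101101111110011110 = 0xADF9E (21 bits → U+ADF9E).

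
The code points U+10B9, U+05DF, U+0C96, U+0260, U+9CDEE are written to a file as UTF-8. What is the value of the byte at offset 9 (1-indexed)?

1-indexed offset 9 is 0-indexed offset 8.
U+10B9 → 3-byte form E1 82 B9 at offsets 0–2.
U+05DF → 2-byte form D7 9F at offsets 3–4.
U+0C96 → 3-byte form E0 B2 96 at offsets 5–7.
U+0260 → 2-byte form C9 A0 at offsets 8–9.
Offset 8 falls in char 4's range; it's byte 1 of C9 A0 = 0xC9.

0xC9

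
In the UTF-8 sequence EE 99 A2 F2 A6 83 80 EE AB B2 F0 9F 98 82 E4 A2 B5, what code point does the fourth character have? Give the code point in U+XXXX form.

Offset 0: leading byte 0xEE = 11101110 → 3-byte char #1 = EE 99 A2.
Offset 3: leading byte 0xF2 = 11110010 → 4-byte char #2 = F2 A6 83 80.
Offset 7: leading byte 0xEE = 11101110 → 3-byte char #3 = EE AB B2.
Offset 10: leading byte 0xF0 = 11110000 → 4-byte char #4 = F0 9F 98 82.
Leading byte 0xF0 = 11110000 matches 11110xxx → 4-byte sequence.
Byte 1: 0xF0 = 11110000, payload 000 (3 bits).
Byte 2: 0x9F = 10011111 (10xxxxxx ✓), payload 011111.
Byte 3: 0x98 = 10011000 (10xxxxxx ✓), payload 011000.
Byte 4: 0x82 = 10000010 (10xxxxxx ✓), payload 000010.
Concatenate: 000011111011000000010 = 0x1F602 (21 bits → U+1F602).

U+1F602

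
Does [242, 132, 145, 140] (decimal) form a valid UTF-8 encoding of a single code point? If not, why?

Leading byte 0xF2 = 11110010 → 4-byte form.
Continuation bytes 0x84=10000100, 0x91=10010001, 0x8C=10001100 all match 10xxxxxx.
Decoded value 0x8444C is ≥ 0x10000 (shortest form) and not a surrogate.

valid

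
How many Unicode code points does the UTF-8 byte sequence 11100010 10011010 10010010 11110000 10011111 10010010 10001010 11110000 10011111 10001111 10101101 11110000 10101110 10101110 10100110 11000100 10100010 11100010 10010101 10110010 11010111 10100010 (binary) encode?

7

Byte at offset 0: 0xE2 = 11100010 → 3-byte char (#1). Advance 3.
Byte at offset 3: 0xF0 = 11110000 → 4-byte char (#2). Advance 4.
Byte at offset 7: 0xF0 = 11110000 → 4-byte char (#3). Advance 4.
Byte at offset 11: 0xF0 = 11110000 → 4-byte char (#4). Advance 4.
Byte at offset 15: 0xC4 = 11000100 → 2-byte char (#5). Advance 2.
Byte at offset 17: 0xE2 = 11100010 → 3-byte char (#6). Advance 3.
Byte at offset 20: 0xD7 = 11010111 → 2-byte char (#7). Advance 2.
Reached end at offset 22 after 7 code points.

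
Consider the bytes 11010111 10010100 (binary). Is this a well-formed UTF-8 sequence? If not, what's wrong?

valid

Leading byte 0xD7 = 11010111 → 2-byte form.
Continuation bytes 0x94=10010100 all match 10xxxxxx.
Decoded value 0x5D4 is ≥ 0x80 (shortest form) and not a surrogate.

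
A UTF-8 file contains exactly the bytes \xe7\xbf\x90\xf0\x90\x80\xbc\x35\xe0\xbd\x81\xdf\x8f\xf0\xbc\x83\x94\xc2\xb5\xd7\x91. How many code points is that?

Byte at offset 0: 0xE7 = 11100111 → 3-byte char (#1). Advance 3.
Byte at offset 3: 0xF0 = 11110000 → 4-byte char (#2). Advance 4.
Byte at offset 7: 0x35 = 00110101 → 1-byte char (#3). Advance 1.
Byte at offset 8: 0xE0 = 11100000 → 3-byte char (#4). Advance 3.
Byte at offset 11: 0xDF = 11011111 → 2-byte char (#5). Advance 2.
Byte at offset 13: 0xF0 = 11110000 → 4-byte char (#6). Advance 4.
Byte at offset 17: 0xC2 = 11000010 → 2-byte char (#7). Advance 2.
Byte at offset 19: 0xD7 = 11010111 → 2-byte char (#8). Advance 2.
Reached end at offset 21 after 8 code points.

8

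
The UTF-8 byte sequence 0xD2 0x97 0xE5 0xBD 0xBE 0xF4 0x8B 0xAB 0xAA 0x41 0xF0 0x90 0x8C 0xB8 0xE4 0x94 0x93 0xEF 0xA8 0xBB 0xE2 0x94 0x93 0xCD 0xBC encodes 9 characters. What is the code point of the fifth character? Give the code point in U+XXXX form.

Offset 0: leading byte 0xD2 = 11010010 → 2-byte char #1 = D2 97.
Offset 2: leading byte 0xE5 = 11100101 → 3-byte char #2 = E5 BD BE.
Offset 5: leading byte 0xF4 = 11110100 → 4-byte char #3 = F4 8B AB AA.
Offset 9: leading byte 0x41 = 01000001 → 1-byte char #4 = 41.
Offset 10: leading byte 0xF0 = 11110000 → 4-byte char #5 = F0 90 8C B8.
Leading byte 0xF0 = 11110000 matches 11110xxx → 4-byte sequence.
Byte 1: 0xF0 = 11110000, payload 000 (3 bits).
Byte 2: 0x90 = 10010000 (10xxxxxx ✓), payload 010000.
Byte 3: 0x8C = 10001100 (10xxxxxx ✓), payload 001100.
Byte 4: 0xB8 = 10111000 (10xxxxxx ✓), payload 111000.
Concatenate: 000010000001100111000 = 0x10338 (21 bits → U+10338).

U+10338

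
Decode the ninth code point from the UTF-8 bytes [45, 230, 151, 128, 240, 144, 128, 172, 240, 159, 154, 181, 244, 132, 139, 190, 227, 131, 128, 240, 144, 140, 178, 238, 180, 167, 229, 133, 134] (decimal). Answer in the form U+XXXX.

U+5146

Offset 0: leading byte 0x2D = 00101101 → 1-byte char #1 = 2D.
Offset 1: leading byte 0xE6 = 11100110 → 3-byte char #2 = E6 97 80.
Offset 4: leading byte 0xF0 = 11110000 → 4-byte char #3 = F0 90 80 AC.
Offset 8: leading byte 0xF0 = 11110000 → 4-byte char #4 = F0 9F 9A B5.
Offset 12: leading byte 0xF4 = 11110100 → 4-byte char #5 = F4 84 8B BE.
Offset 16: leading byte 0xE3 = 11100011 → 3-byte char #6 = E3 83 80.
Offset 19: leading byte 0xF0 = 11110000 → 4-byte char #7 = F0 90 8C B2.
Offset 23: leading byte 0xEE = 11101110 → 3-byte char #8 = EE B4 A7.
Offset 26: leading byte 0xE5 = 11100101 → 3-byte char #9 = E5 85 86.
Leading byte 0xE5 = 11100101 matches 1110xxxx → 3-byte sequence.
Byte 1: 0xE5 = 11100101, payload 0101 (4 bits).
Byte 2: 0x85 = 10000101 (10xxxxxx ✓), payload 000101.
Byte 3: 0x86 = 10000110 (10xxxxxx ✓), payload 000110.
Concatenate: 0101000101000110 = 0x5146 (16 bits → U+5146).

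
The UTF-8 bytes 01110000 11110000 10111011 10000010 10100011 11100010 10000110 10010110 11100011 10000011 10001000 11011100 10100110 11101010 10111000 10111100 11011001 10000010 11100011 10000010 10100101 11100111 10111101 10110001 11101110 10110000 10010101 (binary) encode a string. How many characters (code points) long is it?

10

Byte at offset 0: 0x70 = 01110000 → 1-byte char (#1). Advance 1.
Byte at offset 1: 0xF0 = 11110000 → 4-byte char (#2). Advance 4.
Byte at offset 5: 0xE2 = 11100010 → 3-byte char (#3). Advance 3.
Byte at offset 8: 0xE3 = 11100011 → 3-byte char (#4). Advance 3.
Byte at offset 11: 0xDC = 11011100 → 2-byte char (#5). Advance 2.
Byte at offset 13: 0xEA = 11101010 → 3-byte char (#6). Advance 3.
Byte at offset 16: 0xD9 = 11011001 → 2-byte char (#7). Advance 2.
Byte at offset 18: 0xE3 = 11100011 → 3-byte char (#8). Advance 3.
Byte at offset 21: 0xE7 = 11100111 → 3-byte char (#9). Advance 3.
Byte at offset 24: 0xEE = 11101110 → 3-byte char (#10). Advance 3.
Reached end at offset 27 after 10 code points.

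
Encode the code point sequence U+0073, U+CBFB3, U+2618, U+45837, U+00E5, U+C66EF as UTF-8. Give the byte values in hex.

73 F3 8B BE B3 E2 98 98 F1 85 A0 B7 C3 A5 F3 86 9B AF

U+0073: 1-byte form → 73.
U+CBFB3: 4-byte form → F3 8B BE B3.
U+2618: 3-byte form → E2 98 98.
U+45837: 4-byte form → F1 85 A0 B7.
U+00E5: 2-byte form → C3 A5.
U+C66EF: 4-byte form → F3 86 9B AF.
Concatenated (18 bytes): 73 F3 8B BE B3 E2 98 98 F1 85 A0 B7 C3 A5 F3 86 9B AF.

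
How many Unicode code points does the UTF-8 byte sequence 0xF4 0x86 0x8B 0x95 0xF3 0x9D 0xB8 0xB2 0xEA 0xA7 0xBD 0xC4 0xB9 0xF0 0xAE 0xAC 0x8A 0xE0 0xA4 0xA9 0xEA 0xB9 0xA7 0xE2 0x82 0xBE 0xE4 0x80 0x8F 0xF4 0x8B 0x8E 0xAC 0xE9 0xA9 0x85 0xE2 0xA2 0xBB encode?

12

Byte at offset 0: 0xF4 = 11110100 → 4-byte char (#1). Advance 4.
Byte at offset 4: 0xF3 = 11110011 → 4-byte char (#2). Advance 4.
Byte at offset 8: 0xEA = 11101010 → 3-byte char (#3). Advance 3.
Byte at offset 11: 0xC4 = 11000100 → 2-byte char (#4). Advance 2.
Byte at offset 13: 0xF0 = 11110000 → 4-byte char (#5). Advance 4.
Byte at offset 17: 0xE0 = 11100000 → 3-byte char (#6). Advance 3.
Byte at offset 20: 0xEA = 11101010 → 3-byte char (#7). Advance 3.
Byte at offset 23: 0xE2 = 11100010 → 3-byte char (#8). Advance 3.
Byte at offset 26: 0xE4 = 11100100 → 3-byte char (#9). Advance 3.
Byte at offset 29: 0xF4 = 11110100 → 4-byte char (#10). Advance 4.
Byte at offset 33: 0xE9 = 11101001 → 3-byte char (#11). Advance 3.
Byte at offset 36: 0xE2 = 11100010 → 3-byte char (#12). Advance 3.
Reached end at offset 39 after 12 code points.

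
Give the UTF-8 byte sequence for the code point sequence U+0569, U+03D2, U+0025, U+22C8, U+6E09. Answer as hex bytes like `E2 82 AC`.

D5 A9 CF 92 25 E2 8B 88 E6 B8 89

U+0569: 2-byte form → D5 A9.
U+03D2: 2-byte form → CF 92.
U+0025: 1-byte form → 25.
U+22C8: 3-byte form → E2 8B 88.
U+6E09: 3-byte form → E6 B8 89.
Concatenated (11 bytes): D5 A9 CF 92 25 E2 8B 88 E6 B8 89.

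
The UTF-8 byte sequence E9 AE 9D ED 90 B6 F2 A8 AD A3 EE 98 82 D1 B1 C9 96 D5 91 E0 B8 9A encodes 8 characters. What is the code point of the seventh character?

Offset 0: leading byte 0xE9 = 11101001 → 3-byte char #1 = E9 AE 9D.
Offset 3: leading byte 0xED = 11101101 → 3-byte char #2 = ED 90 B6.
Offset 6: leading byte 0xF2 = 11110010 → 4-byte char #3 = F2 A8 AD A3.
Offset 10: leading byte 0xEE = 11101110 → 3-byte char #4 = EE 98 82.
Offset 13: leading byte 0xD1 = 11010001 → 2-byte char #5 = D1 B1.
Offset 15: leading byte 0xC9 = 11001001 → 2-byte char #6 = C9 96.
Offset 17: leading byte 0xD5 = 11010101 → 2-byte char #7 = D5 91.
Leading byte 0xD5 = 11010101 matches 110xxxxx → 2-byte sequence.
Byte 1: 0xD5 = 11010101, payload 10101 (5 bits).
Byte 2: 0x91 = 10010001 (10xxxxxx ✓), payload 010001.
Concatenate: 10101010001 = 0x551 (11 bits → U+0551).

U+0551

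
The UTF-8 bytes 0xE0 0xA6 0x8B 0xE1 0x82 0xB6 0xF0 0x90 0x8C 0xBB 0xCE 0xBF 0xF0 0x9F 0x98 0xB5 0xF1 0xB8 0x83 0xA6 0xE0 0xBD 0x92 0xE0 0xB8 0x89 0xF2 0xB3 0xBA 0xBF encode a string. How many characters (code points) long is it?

Byte at offset 0: 0xE0 = 11100000 → 3-byte char (#1). Advance 3.
Byte at offset 3: 0xE1 = 11100001 → 3-byte char (#2). Advance 3.
Byte at offset 6: 0xF0 = 11110000 → 4-byte char (#3). Advance 4.
Byte at offset 10: 0xCE = 11001110 → 2-byte char (#4). Advance 2.
Byte at offset 12: 0xF0 = 11110000 → 4-byte char (#5). Advance 4.
Byte at offset 16: 0xF1 = 11110001 → 4-byte char (#6). Advance 4.
Byte at offset 20: 0xE0 = 11100000 → 3-byte char (#7). Advance 3.
Byte at offset 23: 0xE0 = 11100000 → 3-byte char (#8). Advance 3.
Byte at offset 26: 0xF2 = 11110010 → 4-byte char (#9). Advance 4.
Reached end at offset 30 after 9 code points.

9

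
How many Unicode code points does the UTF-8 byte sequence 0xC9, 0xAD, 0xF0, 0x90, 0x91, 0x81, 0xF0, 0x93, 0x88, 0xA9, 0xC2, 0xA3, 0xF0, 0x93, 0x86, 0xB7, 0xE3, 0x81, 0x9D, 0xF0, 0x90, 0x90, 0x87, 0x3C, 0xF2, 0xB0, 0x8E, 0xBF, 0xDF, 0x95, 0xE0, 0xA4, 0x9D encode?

11

Byte at offset 0: 0xC9 = 11001001 → 2-byte char (#1). Advance 2.
Byte at offset 2: 0xF0 = 11110000 → 4-byte char (#2). Advance 4.
Byte at offset 6: 0xF0 = 11110000 → 4-byte char (#3). Advance 4.
Byte at offset 10: 0xC2 = 11000010 → 2-byte char (#4). Advance 2.
Byte at offset 12: 0xF0 = 11110000 → 4-byte char (#5). Advance 4.
Byte at offset 16: 0xE3 = 11100011 → 3-byte char (#6). Advance 3.
Byte at offset 19: 0xF0 = 11110000 → 4-byte char (#7). Advance 4.
Byte at offset 23: 0x3C = 00111100 → 1-byte char (#8). Advance 1.
Byte at offset 24: 0xF2 = 11110010 → 4-byte char (#9). Advance 4.
Byte at offset 28: 0xDF = 11011111 → 2-byte char (#10). Advance 2.
Byte at offset 30: 0xE0 = 11100000 → 3-byte char (#11). Advance 3.
Reached end at offset 33 after 11 code points.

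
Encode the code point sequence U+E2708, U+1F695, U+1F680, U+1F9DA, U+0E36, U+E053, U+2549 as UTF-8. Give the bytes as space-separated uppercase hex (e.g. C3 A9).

F3 A2 9C 88 F0 9F 9A 95 F0 9F 9A 80 F0 9F A7 9A E0 B8 B6 EE 81 93 E2 95 89

U+E2708: 4-byte form → F3 A2 9C 88.
U+1F695: 4-byte form → F0 9F 9A 95.
U+1F680: 4-byte form → F0 9F 9A 80.
U+1F9DA: 4-byte form → F0 9F A7 9A.
U+0E36: 3-byte form → E0 B8 B6.
U+E053: 3-byte form → EE 81 93.
U+2549: 3-byte form → E2 95 89.
Concatenated (25 bytes): F3 A2 9C 88 F0 9F 9A 95 F0 9F 9A 80 F0 9F A7 9A E0 B8 B6 EE 81 93 E2 95 89.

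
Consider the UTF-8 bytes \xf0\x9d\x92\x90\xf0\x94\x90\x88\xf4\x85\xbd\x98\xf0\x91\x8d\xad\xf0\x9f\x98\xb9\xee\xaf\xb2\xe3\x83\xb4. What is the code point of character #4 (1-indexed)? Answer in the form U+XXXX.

U+1136D

Offset 0: leading byte 0xF0 = 11110000 → 4-byte char #1 = F0 9D 92 90.
Offset 4: leading byte 0xF0 = 11110000 → 4-byte char #2 = F0 94 90 88.
Offset 8: leading byte 0xF4 = 11110100 → 4-byte char #3 = F4 85 BD 98.
Offset 12: leading byte 0xF0 = 11110000 → 4-byte char #4 = F0 91 8D AD.
Leading byte 0xF0 = 11110000 matches 11110xxx → 4-byte sequence.
Byte 1: 0xF0 = 11110000, payload 000 (3 bits).
Byte 2: 0x91 = 10010001 (10xxxxxx ✓), payload 010001.
Byte 3: 0x8D = 10001101 (10xxxxxx ✓), payload 001101.
Byte 4: 0xAD = 10101101 (10xxxxxx ✓), payload 101101.
Concatenate: 000010001001101101101 = 0x1136D (21 bits → U+1136D).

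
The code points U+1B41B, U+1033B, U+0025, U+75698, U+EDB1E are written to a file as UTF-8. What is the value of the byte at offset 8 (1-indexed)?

0xBB

1-indexed offset 8 is 0-indexed offset 7.
U+1B41B → 4-byte form F0 9B 90 9B at offsets 0–3.
U+1033B → 4-byte form F0 90 8C BB at offsets 4–7.
Offset 7 falls in char 2's range; it's byte 4 of F0 90 8C BB = 0xBB.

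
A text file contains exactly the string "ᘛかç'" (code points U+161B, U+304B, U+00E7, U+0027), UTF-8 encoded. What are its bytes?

U+161B: 3-byte form → E1 98 9B.
U+304B: 3-byte form → E3 81 8B.
U+00E7: 2-byte form → C3 A7.
U+0027: 1-byte form → 27.
Concatenated (9 bytes): E1 98 9B E3 81 8B C3 A7 27.

E1 98 9B E3 81 8B C3 A7 27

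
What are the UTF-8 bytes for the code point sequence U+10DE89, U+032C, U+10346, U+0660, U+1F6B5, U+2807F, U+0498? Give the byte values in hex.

F4 8D BA 89 CC AC F0 90 8D 86 D9 A0 F0 9F 9A B5 F0 A8 81 BF D2 98

U+10DE89: 4-byte form → F4 8D BA 89.
U+032C: 2-byte form → CC AC.
U+10346: 4-byte form → F0 90 8D 86.
U+0660: 2-byte form → D9 A0.
U+1F6B5: 4-byte form → F0 9F 9A B5.
U+2807F: 4-byte form → F0 A8 81 BF.
U+0498: 2-byte form → D2 98.
Concatenated (22 bytes): F4 8D BA 89 CC AC F0 90 8D 86 D9 A0 F0 9F 9A B5 F0 A8 81 BF D2 98.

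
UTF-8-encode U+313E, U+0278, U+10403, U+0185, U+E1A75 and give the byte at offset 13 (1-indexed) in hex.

1-indexed offset 13 is 0-indexed offset 12.
U+313E → 3-byte form E3 84 BE at offsets 0–2.
U+0278 → 2-byte form C9 B8 at offsets 3–4.
U+10403 → 4-byte form F0 90 90 83 at offsets 5–8.
U+0185 → 2-byte form C6 85 at offsets 9–10.
U+E1A75 → 4-byte form F3 A1 A9 B5 at offsets 11–14.
Offset 12 falls in char 5's range; it's byte 2 of F3 A1 A9 B5 = 0xA1.

0xA1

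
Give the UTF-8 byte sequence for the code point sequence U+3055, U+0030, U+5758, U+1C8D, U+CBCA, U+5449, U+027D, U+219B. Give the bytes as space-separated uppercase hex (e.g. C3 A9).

U+3055: 3-byte form → E3 81 95.
U+0030: 1-byte form → 30.
U+5758: 3-byte form → E5 9D 98.
U+1C8D: 3-byte form → E1 B2 8D.
U+CBCA: 3-byte form → EC AF 8A.
U+5449: 3-byte form → E5 91 89.
U+027D: 2-byte form → C9 BD.
U+219B: 3-byte form → E2 86 9B.
Concatenated (21 bytes): E3 81 95 30 E5 9D 98 E1 B2 8D EC AF 8A E5 91 89 C9 BD E2 86 9B.

E3 81 95 30 E5 9D 98 E1 B2 8D EC AF 8A E5 91 89 C9 BD E2 86 9B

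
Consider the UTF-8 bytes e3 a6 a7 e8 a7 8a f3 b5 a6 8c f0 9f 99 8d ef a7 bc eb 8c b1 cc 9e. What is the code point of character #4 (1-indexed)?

U+1F64D

Offset 0: leading byte 0xE3 = 11100011 → 3-byte char #1 = E3 A6 A7.
Offset 3: leading byte 0xE8 = 11101000 → 3-byte char #2 = E8 A7 8A.
Offset 6: leading byte 0xF3 = 11110011 → 4-byte char #3 = F3 B5 A6 8C.
Offset 10: leading byte 0xF0 = 11110000 → 4-byte char #4 = F0 9F 99 8D.
Leading byte 0xF0 = 11110000 matches 11110xxx → 4-byte sequence.
Byte 1: 0xF0 = 11110000, payload 000 (3 bits).
Byte 2: 0x9F = 10011111 (10xxxxxx ✓), payload 011111.
Byte 3: 0x99 = 10011001 (10xxxxxx ✓), payload 011001.
Byte 4: 0x8D = 10001101 (10xxxxxx ✓), payload 001101.
Concatenate: 000011111011001001101 = 0x1F64D (21 bits → U+1F64D).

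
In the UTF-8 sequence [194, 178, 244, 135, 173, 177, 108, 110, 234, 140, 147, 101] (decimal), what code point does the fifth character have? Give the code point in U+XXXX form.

U+A313

Offset 0: leading byte 0xC2 = 11000010 → 2-byte char #1 = C2 B2.
Offset 2: leading byte 0xF4 = 11110100 → 4-byte char #2 = F4 87 AD B1.
Offset 6: leading byte 0x6C = 01101100 → 1-byte char #3 = 6C.
Offset 7: leading byte 0x6E = 01101110 → 1-byte char #4 = 6E.
Offset 8: leading byte 0xEA = 11101010 → 3-byte char #5 = EA 8C 93.
Leading byte 0xEA = 11101010 matches 1110xxxx → 3-byte sequence.
Byte 1: 0xEA = 11101010, payload 1010 (4 bits).
Byte 2: 0x8C = 10001100 (10xxxxxx ✓), payload 001100.
Byte 3: 0x93 = 10010011 (10xxxxxx ✓), payload 010011.
Concatenate: 1010001100010011 = 0xA313 (16 bits → U+A313).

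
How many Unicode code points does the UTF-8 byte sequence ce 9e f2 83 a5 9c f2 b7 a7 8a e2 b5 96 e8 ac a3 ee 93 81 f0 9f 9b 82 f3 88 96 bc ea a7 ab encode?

Byte at offset 0: 0xCE = 11001110 → 2-byte char (#1). Advance 2.
Byte at offset 2: 0xF2 = 11110010 → 4-byte char (#2). Advance 4.
Byte at offset 6: 0xF2 = 11110010 → 4-byte char (#3). Advance 4.
Byte at offset 10: 0xE2 = 11100010 → 3-byte char (#4). Advance 3.
Byte at offset 13: 0xE8 = 11101000 → 3-byte char (#5). Advance 3.
Byte at offset 16: 0xEE = 11101110 → 3-byte char (#6). Advance 3.
Byte at offset 19: 0xF0 = 11110000 → 4-byte char (#7). Advance 4.
Byte at offset 23: 0xF3 = 11110011 → 4-byte char (#8). Advance 4.
Byte at offset 27: 0xEA = 11101010 → 3-byte char (#9). Advance 3.
Reached end at offset 30 after 9 code points.

9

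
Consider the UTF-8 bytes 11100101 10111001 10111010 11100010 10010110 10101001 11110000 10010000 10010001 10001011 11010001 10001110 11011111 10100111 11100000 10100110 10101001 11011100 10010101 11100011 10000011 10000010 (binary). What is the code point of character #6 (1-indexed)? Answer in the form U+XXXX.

U+09A9

Offset 0: leading byte 0xE5 = 11100101 → 3-byte char #1 = E5 B9 BA.
Offset 3: leading byte 0xE2 = 11100010 → 3-byte char #2 = E2 96 A9.
Offset 6: leading byte 0xF0 = 11110000 → 4-byte char #3 = F0 90 91 8B.
Offset 10: leading byte 0xD1 = 11010001 → 2-byte char #4 = D1 8E.
Offset 12: leading byte 0xDF = 11011111 → 2-byte char #5 = DF A7.
Offset 14: leading byte 0xE0 = 11100000 → 3-byte char #6 = E0 A6 A9.
Leading byte 0xE0 = 11100000 matches 1110xxxx → 3-byte sequence.
Byte 1: 0xE0 = 11100000, payload 0000 (4 bits).
Byte 2: 0xA6 = 10100110 (10xxxxxx ✓), payload 100110.
Byte 3: 0xA9 = 10101001 (10xxxxxx ✓), payload 101001.
Concatenate: 0000100110101001 = 0x9A9 (16 bits → U+09A9).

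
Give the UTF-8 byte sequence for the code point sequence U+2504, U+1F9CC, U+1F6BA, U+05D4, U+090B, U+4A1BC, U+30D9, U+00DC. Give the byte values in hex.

U+2504: 3-byte form → E2 94 84.
U+1F9CC: 4-byte form → F0 9F A7 8C.
U+1F6BA: 4-byte form → F0 9F 9A BA.
U+05D4: 2-byte form → D7 94.
U+090B: 3-byte form → E0 A4 8B.
U+4A1BC: 4-byte form → F1 8A 86 BC.
U+30D9: 3-byte form → E3 83 99.
U+00DC: 2-byte form → C3 9C.
Concatenated (25 bytes): E2 94 84 F0 9F A7 8C F0 9F 9A BA D7 94 E0 A4 8B F1 8A 86 BC E3 83 99 C3 9C.

E2 94 84 F0 9F A7 8C F0 9F 9A BA D7 94 E0 A4 8B F1 8A 86 BC E3 83 99 C3 9C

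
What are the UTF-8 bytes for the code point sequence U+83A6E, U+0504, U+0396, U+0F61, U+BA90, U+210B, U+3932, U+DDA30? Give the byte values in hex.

U+83A6E: 4-byte form → F2 83 A9 AE.
U+0504: 2-byte form → D4 84.
U+0396: 2-byte form → CE 96.
U+0F61: 3-byte form → E0 BD A1.
U+BA90: 3-byte form → EB AA 90.
U+210B: 3-byte form → E2 84 8B.
U+3932: 3-byte form → E3 A4 B2.
U+DDA30: 4-byte form → F3 9D A8 B0.
Concatenated (24 bytes): F2 83 A9 AE D4 84 CE 96 E0 BD A1 EB AA 90 E2 84 8B E3 A4 B2 F3 9D A8 B0.

F2 83 A9 AE D4 84 CE 96 E0 BD A1 EB AA 90 E2 84 8B E3 A4 B2 F3 9D A8 B0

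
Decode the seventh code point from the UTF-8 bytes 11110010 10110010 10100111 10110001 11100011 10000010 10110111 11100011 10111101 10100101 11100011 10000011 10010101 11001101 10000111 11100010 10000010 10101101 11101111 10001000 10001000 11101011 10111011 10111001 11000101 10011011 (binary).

U+F208

Offset 0: leading byte 0xF2 = 11110010 → 4-byte char #1 = F2 B2 A7 B1.
Offset 4: leading byte 0xE3 = 11100011 → 3-byte char #2 = E3 82 B7.
Offset 7: leading byte 0xE3 = 11100011 → 3-byte char #3 = E3 BD A5.
Offset 10: leading byte 0xE3 = 11100011 → 3-byte char #4 = E3 83 95.
Offset 13: leading byte 0xCD = 11001101 → 2-byte char #5 = CD 87.
Offset 15: leading byte 0xE2 = 11100010 → 3-byte char #6 = E2 82 AD.
Offset 18: leading byte 0xEF = 11101111 → 3-byte char #7 = EF 88 88.
Leading byte 0xEF = 11101111 matches 1110xxxx → 3-byte sequence.
Byte 1: 0xEF = 11101111, payload 1111 (4 bits).
Byte 2: 0x88 = 10001000 (10xxxxxx ✓), payload 001000.
Byte 3: 0x88 = 10001000 (10xxxxxx ✓), payload 001000.
Concatenate: 1111001000001000 = 0xF208 (16 bits → U+F208).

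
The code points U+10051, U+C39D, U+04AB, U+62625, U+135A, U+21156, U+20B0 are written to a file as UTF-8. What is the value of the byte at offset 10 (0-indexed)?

0xA2

U+10051 → 4-byte form F0 90 81 91 at offsets 0–3.
U+C39D → 3-byte form EC 8E 9D at offsets 4–6.
U+04AB → 2-byte form D2 AB at offsets 7–8.
U+62625 → 4-byte form F1 A2 98 A5 at offsets 9–12.
Offset 10 falls in char 4's range; it's byte 2 of F1 A2 98 A5 = 0xA2.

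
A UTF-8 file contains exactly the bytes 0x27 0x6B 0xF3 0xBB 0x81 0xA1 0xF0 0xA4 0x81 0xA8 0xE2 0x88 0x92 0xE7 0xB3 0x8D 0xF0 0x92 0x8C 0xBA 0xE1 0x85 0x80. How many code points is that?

Byte at offset 0: 0x27 = 00100111 → 1-byte char (#1). Advance 1.
Byte at offset 1: 0x6B = 01101011 → 1-byte char (#2). Advance 1.
Byte at offset 2: 0xF3 = 11110011 → 4-byte char (#3). Advance 4.
Byte at offset 6: 0xF0 = 11110000 → 4-byte char (#4). Advance 4.
Byte at offset 10: 0xE2 = 11100010 → 3-byte char (#5). Advance 3.
Byte at offset 13: 0xE7 = 11100111 → 3-byte char (#6). Advance 3.
Byte at offset 16: 0xF0 = 11110000 → 4-byte char (#7). Advance 4.
Byte at offset 20: 0xE1 = 11100001 → 3-byte char (#8). Advance 3.
Reached end at offset 23 after 8 code points.

8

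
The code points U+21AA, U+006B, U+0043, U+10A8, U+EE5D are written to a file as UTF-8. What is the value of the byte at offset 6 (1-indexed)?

0xE1

1-indexed offset 6 is 0-indexed offset 5.
U+21AA → 3-byte form E2 86 AA at offsets 0–2.
U+006B → 1-byte form 6B at offsets 3–3.
U+0043 → 1-byte form 43 at offsets 4–4.
U+10A8 → 3-byte form E1 82 A8 at offsets 5–7.
Offset 5 falls in char 4's range; it's byte 1 of E1 82 A8 = 0xE1.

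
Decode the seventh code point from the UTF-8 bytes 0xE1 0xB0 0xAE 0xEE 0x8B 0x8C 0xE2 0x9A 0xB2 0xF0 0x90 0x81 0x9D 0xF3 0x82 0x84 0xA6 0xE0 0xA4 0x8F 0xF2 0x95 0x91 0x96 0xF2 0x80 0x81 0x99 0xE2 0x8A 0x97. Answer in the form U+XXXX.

Offset 0: leading byte 0xE1 = 11100001 → 3-byte char #1 = E1 B0 AE.
Offset 3: leading byte 0xEE = 11101110 → 3-byte char #2 = EE 8B 8C.
Offset 6: leading byte 0xE2 = 11100010 → 3-byte char #3 = E2 9A B2.
Offset 9: leading byte 0xF0 = 11110000 → 4-byte char #4 = F0 90 81 9D.
Offset 13: leading byte 0xF3 = 11110011 → 4-byte char #5 = F3 82 84 A6.
Offset 17: leading byte 0xE0 = 11100000 → 3-byte char #6 = E0 A4 8F.
Offset 20: leading byte 0xF2 = 11110010 → 4-byte char #7 = F2 95 91 96.
Leading byte 0xF2 = 11110010 matches 11110xxx → 4-byte sequence.
Byte 1: 0xF2 = 11110010, payload 010 (3 bits).
Byte 2: 0x95 = 10010101 (10xxxxxx ✓), payload 010101.
Byte 3: 0x91 = 10010001 (10xxxxxx ✓), payload 010001.
Byte 4: 0x96 = 10010110 (10xxxxxx ✓), payload 010110.
Concatenate: 010010101010001010110 = 0x95456 (21 bits → U+95456).

U+95456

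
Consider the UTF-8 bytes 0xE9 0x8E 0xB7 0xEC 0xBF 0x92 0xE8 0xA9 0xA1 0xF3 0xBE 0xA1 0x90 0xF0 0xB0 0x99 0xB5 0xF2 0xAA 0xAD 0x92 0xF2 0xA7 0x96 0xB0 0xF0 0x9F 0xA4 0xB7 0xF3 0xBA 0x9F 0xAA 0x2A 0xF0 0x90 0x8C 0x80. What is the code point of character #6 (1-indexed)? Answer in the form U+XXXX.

U+AAB52

Offset 0: leading byte 0xE9 = 11101001 → 3-byte char #1 = E9 8E B7.
Offset 3: leading byte 0xEC = 11101100 → 3-byte char #2 = EC BF 92.
Offset 6: leading byte 0xE8 = 11101000 → 3-byte char #3 = E8 A9 A1.
Offset 9: leading byte 0xF3 = 11110011 → 4-byte char #4 = F3 BE A1 90.
Offset 13: leading byte 0xF0 = 11110000 → 4-byte char #5 = F0 B0 99 B5.
Offset 17: leading byte 0xF2 = 11110010 → 4-byte char #6 = F2 AA AD 92.
Leading byte 0xF2 = 11110010 matches 11110xxx → 4-byte sequence.
Byte 1: 0xF2 = 11110010, payload 010 (3 bits).
Byte 2: 0xAA = 10101010 (10xxxxxx ✓), payload 101010.
Byte 3: 0xAD = 10101101 (10xxxxxx ✓), payload 101101.
Byte 4: 0x92 = 10010010 (10xxxxxx ✓), payload 010010.
Concatenate: 010101010101101010010 = 0xAAB52 (21 bits → U+AAB52).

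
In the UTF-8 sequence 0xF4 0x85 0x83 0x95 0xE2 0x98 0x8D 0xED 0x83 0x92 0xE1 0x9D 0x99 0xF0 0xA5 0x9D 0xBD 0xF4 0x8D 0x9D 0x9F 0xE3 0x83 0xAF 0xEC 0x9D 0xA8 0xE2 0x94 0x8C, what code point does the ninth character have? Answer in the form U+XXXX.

U+250C

Offset 0: leading byte 0xF4 = 11110100 → 4-byte char #1 = F4 85 83 95.
Offset 4: leading byte 0xE2 = 11100010 → 3-byte char #2 = E2 98 8D.
Offset 7: leading byte 0xED = 11101101 → 3-byte char #3 = ED 83 92.
Offset 10: leading byte 0xE1 = 11100001 → 3-byte char #4 = E1 9D 99.
Offset 13: leading byte 0xF0 = 11110000 → 4-byte char #5 = F0 A5 9D BD.
Offset 17: leading byte 0xF4 = 11110100 → 4-byte char #6 = F4 8D 9D 9F.
Offset 21: leading byte 0xE3 = 11100011 → 3-byte char #7 = E3 83 AF.
Offset 24: leading byte 0xEC = 11101100 → 3-byte char #8 = EC 9D A8.
Offset 27: leading byte 0xE2 = 11100010 → 3-byte char #9 = E2 94 8C.
Leading byte 0xE2 = 11100010 matches 1110xxxx → 3-byte sequence.
Byte 1: 0xE2 = 11100010, payload 0010 (4 bits).
Byte 2: 0x94 = 10010100 (10xxxxxx ✓), payload 010100.
Byte 3: 0x8C = 10001100 (10xxxxxx ✓), payload 001100.
Concatenate: 0010010100001100 = 0x250C (16 bits → U+250C).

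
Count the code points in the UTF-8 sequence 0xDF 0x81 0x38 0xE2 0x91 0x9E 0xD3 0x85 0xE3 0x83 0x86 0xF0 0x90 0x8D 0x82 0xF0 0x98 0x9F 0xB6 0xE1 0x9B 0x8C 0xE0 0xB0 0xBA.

9

Byte at offset 0: 0xDF = 11011111 → 2-byte char (#1). Advance 2.
Byte at offset 2: 0x38 = 00111000 → 1-byte char (#2). Advance 1.
Byte at offset 3: 0xE2 = 11100010 → 3-byte char (#3). Advance 3.
Byte at offset 6: 0xD3 = 11010011 → 2-byte char (#4). Advance 2.
Byte at offset 8: 0xE3 = 11100011 → 3-byte char (#5). Advance 3.
Byte at offset 11: 0xF0 = 11110000 → 4-byte char (#6). Advance 4.
Byte at offset 15: 0xF0 = 11110000 → 4-byte char (#7). Advance 4.
Byte at offset 19: 0xE1 = 11100001 → 3-byte char (#8). Advance 3.
Byte at offset 22: 0xE0 = 11100000 → 3-byte char (#9). Advance 3.
Reached end at offset 25 after 9 code points.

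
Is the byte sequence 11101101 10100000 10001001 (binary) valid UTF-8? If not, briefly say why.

Structurally a 3-byte sequence; payload = 0xD809.
But 0xD809 is in U+D800–U+DFFF, the surrogate range. Surrogates are not Unicode scalar values and are forbidden in UTF-8.

invalid (encodes a surrogate (U+D800–U+DFFF))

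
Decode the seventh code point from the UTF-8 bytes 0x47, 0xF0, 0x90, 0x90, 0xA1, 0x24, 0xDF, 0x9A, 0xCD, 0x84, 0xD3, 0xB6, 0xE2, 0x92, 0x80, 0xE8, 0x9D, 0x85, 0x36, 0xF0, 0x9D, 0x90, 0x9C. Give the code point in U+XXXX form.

U+2480

Offset 0: leading byte 0x47 = 01000111 → 1-byte char #1 = 47.
Offset 1: leading byte 0xF0 = 11110000 → 4-byte char #2 = F0 90 90 A1.
Offset 5: leading byte 0x24 = 00100100 → 1-byte char #3 = 24.
Offset 6: leading byte 0xDF = 11011111 → 2-byte char #4 = DF 9A.
Offset 8: leading byte 0xCD = 11001101 → 2-byte char #5 = CD 84.
Offset 10: leading byte 0xD3 = 11010011 → 2-byte char #6 = D3 B6.
Offset 12: leading byte 0xE2 = 11100010 → 3-byte char #7 = E2 92 80.
Leading byte 0xE2 = 11100010 matches 1110xxxx → 3-byte sequence.
Byte 1: 0xE2 = 11100010, payload 0010 (4 bits).
Byte 2: 0x92 = 10010010 (10xxxxxx ✓), payload 010010.
Byte 3: 0x80 = 10000000 (10xxxxxx ✓), payload 000000.
Concatenate: 0010010010000000 = 0x2480 (16 bits → U+2480).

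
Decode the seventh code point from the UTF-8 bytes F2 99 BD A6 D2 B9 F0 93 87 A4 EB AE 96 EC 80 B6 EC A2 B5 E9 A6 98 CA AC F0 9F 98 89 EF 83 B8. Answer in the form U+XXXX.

Offset 0: leading byte 0xF2 = 11110010 → 4-byte char #1 = F2 99 BD A6.
Offset 4: leading byte 0xD2 = 11010010 → 2-byte char #2 = D2 B9.
Offset 6: leading byte 0xF0 = 11110000 → 4-byte char #3 = F0 93 87 A4.
Offset 10: leading byte 0xEB = 11101011 → 3-byte char #4 = EB AE 96.
Offset 13: leading byte 0xEC = 11101100 → 3-byte char #5 = EC 80 B6.
Offset 16: leading byte 0xEC = 11101100 → 3-byte char #6 = EC A2 B5.
Offset 19: leading byte 0xE9 = 11101001 → 3-byte char #7 = E9 A6 98.
Leading byte 0xE9 = 11101001 matches 1110xxxx → 3-byte sequence.
Byte 1: 0xE9 = 11101001, payload 1001 (4 bits).
Byte 2: 0xA6 = 10100110 (10xxxxxx ✓), payload 100110.
Byte 3: 0x98 = 10011000 (10xxxxxx ✓), payload 011000.
Concatenate: 1001100110011000 = 0x9998 (16 bits → U+9998).

U+9998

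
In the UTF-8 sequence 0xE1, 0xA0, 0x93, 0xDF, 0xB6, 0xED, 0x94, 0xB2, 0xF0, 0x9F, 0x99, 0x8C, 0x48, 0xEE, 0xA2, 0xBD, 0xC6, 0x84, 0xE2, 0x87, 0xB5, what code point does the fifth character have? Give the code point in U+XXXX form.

U+0048

Offset 0: leading byte 0xE1 = 11100001 → 3-byte char #1 = E1 A0 93.
Offset 3: leading byte 0xDF = 11011111 → 2-byte char #2 = DF B6.
Offset 5: leading byte 0xED = 11101101 → 3-byte char #3 = ED 94 B2.
Offset 8: leading byte 0xF0 = 11110000 → 4-byte char #4 = F0 9F 99 8C.
Offset 12: leading byte 0x48 = 01001000 → 1-byte char #5 = 48.
Leading byte 0x48 = 01001000 matches 0xxxxxxx → 1-byte sequence.
Byte 1: 0x48 = 01001000, payload 1001000 (7 bits).
Concatenate: 1001000 = 0x48 (7 bits → U+0048).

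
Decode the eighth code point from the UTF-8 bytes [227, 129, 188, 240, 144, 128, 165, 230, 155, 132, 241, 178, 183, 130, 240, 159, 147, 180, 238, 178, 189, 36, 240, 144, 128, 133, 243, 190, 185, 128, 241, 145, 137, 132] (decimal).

U+10005

Offset 0: leading byte 0xE3 = 11100011 → 3-byte char #1 = E3 81 BC.
Offset 3: leading byte 0xF0 = 11110000 → 4-byte char #2 = F0 90 80 A5.
Offset 7: leading byte 0xE6 = 11100110 → 3-byte char #3 = E6 9B 84.
Offset 10: leading byte 0xF1 = 11110001 → 4-byte char #4 = F1 B2 B7 82.
Offset 14: leading byte 0xF0 = 11110000 → 4-byte char #5 = F0 9F 93 B4.
Offset 18: leading byte 0xEE = 11101110 → 3-byte char #6 = EE B2 BD.
Offset 21: leading byte 0x24 = 00100100 → 1-byte char #7 = 24.
Offset 22: leading byte 0xF0 = 11110000 → 4-byte char #8 = F0 90 80 85.
Leading byte 0xF0 = 11110000 matches 11110xxx → 4-byte sequence.
Byte 1: 0xF0 = 11110000, payload 000 (3 bits).
Byte 2: 0x90 = 10010000 (10xxxxxx ✓), payload 010000.
Byte 3: 0x80 = 10000000 (10xxxxxx ✓), payload 000000.
Byte 4: 0x85 = 10000101 (10xxxxxx ✓), payload 000101.
Concatenate: 000010000000000000101 = 0x10005 (21 bits → U+10005).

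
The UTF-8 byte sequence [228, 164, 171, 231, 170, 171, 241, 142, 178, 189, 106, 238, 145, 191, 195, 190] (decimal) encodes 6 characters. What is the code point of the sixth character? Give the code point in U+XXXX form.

U+00FE

Offset 0: leading byte 0xE4 = 11100100 → 3-byte char #1 = E4 A4 AB.
Offset 3: leading byte 0xE7 = 11100111 → 3-byte char #2 = E7 AA AB.
Offset 6: leading byte 0xF1 = 11110001 → 4-byte char #3 = F1 8E B2 BD.
Offset 10: leading byte 0x6A = 01101010 → 1-byte char #4 = 6A.
Offset 11: leading byte 0xEE = 11101110 → 3-byte char #5 = EE 91 BF.
Offset 14: leading byte 0xC3 = 11000011 → 2-byte char #6 = C3 BE.
Leading byte 0xC3 = 11000011 matches 110xxxxx → 2-byte sequence.
Byte 1: 0xC3 = 11000011, payload 00011 (5 bits).
Byte 2: 0xBE = 10111110 (10xxxxxx ✓), payload 111110.
Concatenate: 00011111110 = 0xFE (11 bits → U+00FE).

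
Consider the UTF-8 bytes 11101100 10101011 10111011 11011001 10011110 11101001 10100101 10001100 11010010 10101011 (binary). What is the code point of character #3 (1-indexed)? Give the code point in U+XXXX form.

Offset 0: leading byte 0xEC = 11101100 → 3-byte char #1 = EC AB BB.
Offset 3: leading byte 0xD9 = 11011001 → 2-byte char #2 = D9 9E.
Offset 5: leading byte 0xE9 = 11101001 → 3-byte char #3 = E9 A5 8C.
Leading byte 0xE9 = 11101001 matches 1110xxxx → 3-byte sequence.
Byte 1: 0xE9 = 11101001, payload 1001 (4 bits).
Byte 2: 0xA5 = 10100101 (10xxxxxx ✓), payload 100101.
Byte 3: 0x8C = 10001100 (10xxxxxx ✓), payload 001100.
Concatenate: 1001100101001100 = 0x994C (16 bits → U+994C).

U+994C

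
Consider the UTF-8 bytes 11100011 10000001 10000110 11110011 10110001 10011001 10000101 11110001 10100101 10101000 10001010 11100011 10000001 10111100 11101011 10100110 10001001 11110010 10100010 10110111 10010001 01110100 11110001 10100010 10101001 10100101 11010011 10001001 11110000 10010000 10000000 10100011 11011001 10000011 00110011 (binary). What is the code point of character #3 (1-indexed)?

U+65A0A

Offset 0: leading byte 0xE3 = 11100011 → 3-byte char #1 = E3 81 86.
Offset 3: leading byte 0xF3 = 11110011 → 4-byte char #2 = F3 B1 99 85.
Offset 7: leading byte 0xF1 = 11110001 → 4-byte char #3 = F1 A5 A8 8A.
Leading byte 0xF1 = 11110001 matches 11110xxx → 4-byte sequence.
Byte 1: 0xF1 = 11110001, payload 001 (3 bits).
Byte 2: 0xA5 = 10100101 (10xxxxxx ✓), payload 100101.
Byte 3: 0xA8 = 10101000 (10xxxxxx ✓), payload 101000.
Byte 4: 0x8A = 10001010 (10xxxxxx ✓), payload 001010.
Concatenate: 001100101101000001010 = 0x65A0A (21 bits → U+65A0A).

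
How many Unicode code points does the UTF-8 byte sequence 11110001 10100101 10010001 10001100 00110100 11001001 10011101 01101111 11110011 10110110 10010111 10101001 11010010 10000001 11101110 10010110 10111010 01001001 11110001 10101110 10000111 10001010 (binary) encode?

Byte at offset 0: 0xF1 = 11110001 → 4-byte char (#1). Advance 4.
Byte at offset 4: 0x34 = 00110100 → 1-byte char (#2). Advance 1.
Byte at offset 5: 0xC9 = 11001001 → 2-byte char (#3). Advance 2.
Byte at offset 7: 0x6F = 01101111 → 1-byte char (#4). Advance 1.
Byte at offset 8: 0xF3 = 11110011 → 4-byte char (#5). Advance 4.
Byte at offset 12: 0xD2 = 11010010 → 2-byte char (#6). Advance 2.
Byte at offset 14: 0xEE = 11101110 → 3-byte char (#7). Advance 3.
Byte at offset 17: 0x49 = 01001001 → 1-byte char (#8). Advance 1.
Byte at offset 18: 0xF1 = 11110001 → 4-byte char (#9). Advance 4.
Reached end at offset 22 after 9 code points.

9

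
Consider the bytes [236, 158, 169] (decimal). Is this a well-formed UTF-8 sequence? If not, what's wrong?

Leading byte 0xEC = 11101100 → 3-byte form.
Continuation bytes 0x9E=10011110, 0xA9=10101001 all match 10xxxxxx.
Decoded value 0xC7A9 is ≥ 0x800 (shortest form) and not a surrogate.

valid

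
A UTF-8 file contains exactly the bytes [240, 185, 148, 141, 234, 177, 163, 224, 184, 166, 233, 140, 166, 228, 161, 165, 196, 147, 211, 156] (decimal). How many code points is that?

7

Byte at offset 0: 0xF0 = 11110000 → 4-byte char (#1). Advance 4.
Byte at offset 4: 0xEA = 11101010 → 3-byte char (#2). Advance 3.
Byte at offset 7: 0xE0 = 11100000 → 3-byte char (#3). Advance 3.
Byte at offset 10: 0xE9 = 11101001 → 3-byte char (#4). Advance 3.
Byte at offset 13: 0xE4 = 11100100 → 3-byte char (#5). Advance 3.
Byte at offset 16: 0xC4 = 11000100 → 2-byte char (#6). Advance 2.
Byte at offset 18: 0xD3 = 11010011 → 2-byte char (#7). Advance 2.
Reached end at offset 20 after 7 code points.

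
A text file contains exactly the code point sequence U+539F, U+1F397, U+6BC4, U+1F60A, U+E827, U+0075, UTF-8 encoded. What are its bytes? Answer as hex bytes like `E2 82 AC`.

U+539F: 3-byte form → E5 8E 9F.
U+1F397: 4-byte form → F0 9F 8E 97.
U+6BC4: 3-byte form → E6 AF 84.
U+1F60A: 4-byte form → F0 9F 98 8A.
U+E827: 3-byte form → EE A0 A7.
U+0075: 1-byte form → 75.
Concatenated (18 bytes): E5 8E 9F F0 9F 8E 97 E6 AF 84 F0 9F 98 8A EE A0 A7 75.

E5 8E 9F F0 9F 8E 97 E6 AF 84 F0 9F 98 8A EE A0 A7 75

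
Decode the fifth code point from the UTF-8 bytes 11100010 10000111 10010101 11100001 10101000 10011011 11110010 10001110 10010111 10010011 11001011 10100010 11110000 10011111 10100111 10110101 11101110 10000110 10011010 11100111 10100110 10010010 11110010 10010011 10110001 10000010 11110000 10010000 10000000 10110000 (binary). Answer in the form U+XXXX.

Offset 0: leading byte 0xE2 = 11100010 → 3-byte char #1 = E2 87 95.
Offset 3: leading byte 0xE1 = 11100001 → 3-byte char #2 = E1 A8 9B.
Offset 6: leading byte 0xF2 = 11110010 → 4-byte char #3 = F2 8E 97 93.
Offset 10: leading byte 0xCB = 11001011 → 2-byte char #4 = CB A2.
Offset 12: leading byte 0xF0 = 11110000 → 4-byte char #5 = F0 9F A7 B5.
Leading byte 0xF0 = 11110000 matches 11110xxx → 4-byte sequence.
Byte 1: 0xF0 = 11110000, payload 000 (3 bits).
Byte 2: 0x9F = 10011111 (10xxxxxx ✓), payload 011111.
Byte 3: 0xA7 = 10100111 (10xxxxxx ✓), payload 100111.
Byte 4: 0xB5 = 10110101 (10xxxxxx ✓), payload 110101.
Concatenate: 000011111100111110101 = 0x1F9F5 (21 bits → U+1F9F5).

U+1F9F5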